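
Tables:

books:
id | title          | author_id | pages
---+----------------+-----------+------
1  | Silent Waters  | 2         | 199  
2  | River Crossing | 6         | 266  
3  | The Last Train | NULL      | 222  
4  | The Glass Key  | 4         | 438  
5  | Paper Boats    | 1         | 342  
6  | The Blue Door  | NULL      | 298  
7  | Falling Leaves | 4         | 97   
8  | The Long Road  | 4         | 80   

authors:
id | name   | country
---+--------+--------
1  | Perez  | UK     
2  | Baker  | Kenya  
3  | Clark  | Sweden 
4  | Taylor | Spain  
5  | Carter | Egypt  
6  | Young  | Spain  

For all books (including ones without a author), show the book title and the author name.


LEFT JOIN keeps every row from books (the left table); where author_id has no match in authors, the author columns become NULL. Walk through each book:
  - book 1 (Silent Waters): author_id=2 -> matches Baker
  - book 2 (River Crossing): author_id=6 -> matches Young
  - book 3 (The Last Train): author_id=NULL, no match -> kept with NULL
  - book 4 (The Glass Key): author_id=4 -> matches Taylor
  - book 5 (Paper Boats): author_id=1 -> matches Perez
  - book 6 (The Blue Door): author_id=NULL, no match -> kept with NULL
  - book 7 (Falling Leaves): author_id=4 -> matches Taylor
  - book 8 (The Long Road): author_id=4 -> matches Taylor
All 8 rows appear; 2 have NULL author.

SQL:
SELECT a.title, b.name AS author
FROM books a
LEFT JOIN authors b ON a.author_id = b.id

Result:
title          | author
---------------+-------
Silent Waters  | Baker 
River Crossing | Young 
The Last Train | NULL  
The Glass Key  | Taylor
Paper Boats    | Perez 
The Blue Door  | NULL  
Falling Leaves | Taylor
The Long Road  | Taylor


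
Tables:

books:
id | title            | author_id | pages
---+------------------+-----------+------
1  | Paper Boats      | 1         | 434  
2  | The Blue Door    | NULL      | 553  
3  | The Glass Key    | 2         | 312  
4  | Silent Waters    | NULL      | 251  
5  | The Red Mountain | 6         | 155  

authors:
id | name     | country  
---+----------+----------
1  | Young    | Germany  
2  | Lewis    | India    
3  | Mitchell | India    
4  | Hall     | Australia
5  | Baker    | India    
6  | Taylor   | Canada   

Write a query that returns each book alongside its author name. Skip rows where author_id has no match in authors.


INNER JOIN keeps only books rows whose author_id matches an id in authors. Walk through each book:
  - book 1 (Paper Boats): author_id=1 -> matches Young
  - book 2 (The Blue Door): author_id=NULL, no match -> dropped
  - book 3 (The Glass Key): author_id=2 -> matches Lewis
  - book 4 (Silent Waters): author_id=NULL, no match -> dropped
  - book 5 (The Red Mountain): author_id=6 -> matches Taylor
So 2 of 5 rows are dropped.

SQL:
SELECT a.title, b.name AS author
FROM books a
INNER JOIN authors b ON a.author_id = b.id

Result:
title            | author
-----------------+-------
Paper Boats      | Young 
The Glass Key    | Lewis 
The Red Mountain | Taylor


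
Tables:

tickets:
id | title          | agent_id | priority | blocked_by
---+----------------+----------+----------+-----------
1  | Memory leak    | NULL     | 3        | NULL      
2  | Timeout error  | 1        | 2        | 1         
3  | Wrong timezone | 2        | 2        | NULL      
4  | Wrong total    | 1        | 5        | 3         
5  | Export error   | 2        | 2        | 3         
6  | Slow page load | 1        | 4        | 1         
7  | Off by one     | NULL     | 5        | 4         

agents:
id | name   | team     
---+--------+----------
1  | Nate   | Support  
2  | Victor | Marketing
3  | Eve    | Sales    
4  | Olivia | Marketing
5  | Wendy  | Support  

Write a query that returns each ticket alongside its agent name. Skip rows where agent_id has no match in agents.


INNER JOIN keeps only tickets rows whose agent_id matches an id in agents. Walk through each ticket:
  - ticket 1 (Memory leak): agent_id=NULL, no match -> dropped
  - ticket 2 (Timeout error): agent_id=1 -> matches Nate
  - ticket 3 (Wrong timezone): agent_id=2 -> matches Victor
  - ticket 4 (Wrong total): agent_id=1 -> matches Nate
  - ticket 5 (Export error): agent_id=2 -> matches Victor
  - ticket 6 (Slow page load): agent_id=1 -> matches Nate
  - ticket 7 (Off by one): agent_id=NULL, no match -> dropped
So 2 of 7 rows are dropped.

SQL:
SELECT a.title, b.name AS agent
FROM tickets a
INNER JOIN agents b ON a.agent_id = b.id

Result:
title          | agent 
---------------+-------
Timeout error  | Nate  
Wrong timezone | Victor
Wrong total    | Nate  
Export error   | Victor
Slow page load | Nate  


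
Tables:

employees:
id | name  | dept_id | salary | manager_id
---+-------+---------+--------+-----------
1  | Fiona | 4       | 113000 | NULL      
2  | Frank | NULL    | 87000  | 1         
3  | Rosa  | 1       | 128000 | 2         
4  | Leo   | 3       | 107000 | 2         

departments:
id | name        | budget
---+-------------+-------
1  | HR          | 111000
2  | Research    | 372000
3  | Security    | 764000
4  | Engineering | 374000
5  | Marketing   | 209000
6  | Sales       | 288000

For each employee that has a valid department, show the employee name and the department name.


INNER JOIN keeps only employees rows whose dept_id matches an id in departments. Walk through each employee:
  - employee 1 (Fiona): dept_id=4 -> matches Engineering
  - employee 2 (Frank): dept_id=NULL, no match -> dropped
  - employee 3 (Rosa): dept_id=1 -> matches HR
  - employee 4 (Leo): dept_id=3 -> matches Security
So 1 of 4 rows is dropped.

SQL:
SELECT a.name, b.name AS department
FROM employees a
INNER JOIN departments b ON a.dept_id = b.id

Result:
name  | department 
------+------------
Fiona | Engineering
Rosa  | HR         
Leo   | Security   


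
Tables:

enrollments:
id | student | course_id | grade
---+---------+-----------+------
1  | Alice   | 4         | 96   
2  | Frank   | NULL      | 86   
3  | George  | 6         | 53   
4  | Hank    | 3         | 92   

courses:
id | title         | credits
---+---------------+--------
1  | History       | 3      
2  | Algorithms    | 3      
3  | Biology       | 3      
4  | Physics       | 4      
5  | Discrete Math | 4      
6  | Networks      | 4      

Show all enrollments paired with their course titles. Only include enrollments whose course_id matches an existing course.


INNER JOIN keeps only enrollments rows whose course_id matches an id in courses. Walk through each enrollment:
  - enrollment 1 (Alice): course_id=4 -> matches Physics
  - enrollment 2 (Frank): course_id=NULL, no match -> dropped
  - enrollment 3 (George): course_id=6 -> matches Networks
  - enrollment 4 (Hank): course_id=3 -> matches Biology
So 1 of 4 rows is dropped.

SQL:
SELECT a.student, b.title AS course
FROM enrollments a
INNER JOIN courses b ON a.course_id = b.id

Result:
student | course  
--------+---------
Alice   | Physics 
George  | Networks
Hank    | Biology 


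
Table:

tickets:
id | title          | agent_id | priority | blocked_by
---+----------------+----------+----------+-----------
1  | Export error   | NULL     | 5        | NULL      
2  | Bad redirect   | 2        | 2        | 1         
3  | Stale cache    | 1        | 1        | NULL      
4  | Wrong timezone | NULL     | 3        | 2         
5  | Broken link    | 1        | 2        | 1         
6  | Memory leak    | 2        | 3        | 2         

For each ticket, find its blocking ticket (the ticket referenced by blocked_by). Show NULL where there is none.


This is a self-join: tickets is joined to a second copy of itself, matching each row's blocked_by to another row's id. Use LEFT JOIN so rows with blocked_by=NULL are kept.
  - ticket 1 (Export error): blocked_by=NULL -> NULL
  - ticket 2 (Bad redirect): blocked_by=1 -> Export error
  - ticket 3 (Stale cache): blocked_by=NULL -> NULL
  - ticket 4 (Wrong timezone): blocked_by=2 -> Bad redirect
  - ticket 5 (Broken link): blocked_by=1 -> Export error
  - ticket 6 (Memory leak): blocked_by=2 -> Bad redirect

SQL:
SELECT a.title AS item, b.title AS blocked_by
FROM tickets a
LEFT JOIN tickets b ON a.blocked_by = b.id

Result:
item           | blocked_by  
---------------+-------------
Export error   | NULL        
Bad redirect   | Export error
Stale cache    | NULL        
Wrong timezone | Bad redirect
Broken link    | Export error
Memory leak    | Bad redirect


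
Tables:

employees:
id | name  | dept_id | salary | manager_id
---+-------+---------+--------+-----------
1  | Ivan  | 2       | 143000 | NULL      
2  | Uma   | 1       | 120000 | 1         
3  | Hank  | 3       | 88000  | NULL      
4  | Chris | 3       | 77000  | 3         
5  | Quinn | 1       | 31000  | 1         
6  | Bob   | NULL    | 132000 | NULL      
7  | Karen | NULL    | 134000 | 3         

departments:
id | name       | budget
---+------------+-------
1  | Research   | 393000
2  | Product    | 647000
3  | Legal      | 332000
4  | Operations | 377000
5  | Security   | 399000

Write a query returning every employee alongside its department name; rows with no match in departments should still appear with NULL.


LEFT JOIN keeps every row from employees (the left table); where dept_id has no match in departments, the department columns become NULL. Walk through each employee:
  - employee 1 (Ivan): dept_id=2 -> matches Product
  - employee 2 (Uma): dept_id=1 -> matches Research
  - employee 3 (Hank): dept_id=3 -> matches Legal
  - employee 4 (Chris): dept_id=3 -> matches Legal
  - employee 5 (Quinn): dept_id=1 -> matches Research
  - employee 6 (Bob): dept_id=NULL, no match -> kept with NULL
  - employee 7 (Karen): dept_id=NULL, no match -> kept with NULL
All 7 rows appear; 2 have NULL department.

SQL:
SELECT a.name, b.name AS department
FROM employees a
LEFT JOIN departments b ON a.dept_id = b.id

Result:
name  | department
------+-----------
Ivan  | Product   
Uma   | Research  
Hank  | Legal     
Chris | Legal     
Quinn | Research  
Bob   | NULL      
Karen | NULL      


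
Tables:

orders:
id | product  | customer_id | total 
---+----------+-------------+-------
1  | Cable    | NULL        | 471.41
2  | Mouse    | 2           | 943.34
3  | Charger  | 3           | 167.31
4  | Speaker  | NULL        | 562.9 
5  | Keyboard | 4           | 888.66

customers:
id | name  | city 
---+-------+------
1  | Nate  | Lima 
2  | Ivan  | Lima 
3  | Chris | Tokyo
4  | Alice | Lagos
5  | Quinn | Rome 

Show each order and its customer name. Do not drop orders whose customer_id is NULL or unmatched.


LEFT JOIN keeps every row from orders (the left table); where customer_id has no match in customers, the customer columns become NULL. Walk through each order:
  - order 1 (Cable): customer_id=NULL, no match -> kept with NULL
  - order 2 (Mouse): customer_id=2 -> matches Ivan
  - order 3 (Charger): customer_id=3 -> matches Chris
  - order 4 (Speaker): customer_id=NULL, no match -> kept with NULL
  - order 5 (Keyboard): customer_id=4 -> matches Alice
All 5 rows appear; 2 have NULL customer.

SQL:
SELECT a.product, b.name AS customer
FROM orders a
LEFT JOIN customers b ON a.customer_id = b.id

Result:
product  | customer
---------+---------
Cable    | NULL    
Mouse    | Ivan    
Charger  | Chris   
Speaker  | NULL    
Keyboard | Alice   


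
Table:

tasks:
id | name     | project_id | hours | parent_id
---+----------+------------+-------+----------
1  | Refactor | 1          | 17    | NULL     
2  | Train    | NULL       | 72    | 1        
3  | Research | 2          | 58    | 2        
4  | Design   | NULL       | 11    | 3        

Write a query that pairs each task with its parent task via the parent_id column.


This is a self-join: tasks is joined to a second copy of itself, matching each row's parent_id to another row's id. Use LEFT JOIN so rows with parent_id=NULL are kept.
  - task 1 (Refactor): parent_id=NULL -> NULL
  - task 2 (Train): parent_id=1 -> Refactor
  - task 3 (Research): parent_id=2 -> Train
  - task 4 (Design): parent_id=3 -> Research

SQL:
SELECT a.name AS item, b.name AS parent
FROM tasks a
LEFT JOIN tasks b ON a.parent_id = b.id

Result:
item     | parent  
---------+---------
Refactor | NULL    
Train    | Refactor
Research | Train   
Design   | Research


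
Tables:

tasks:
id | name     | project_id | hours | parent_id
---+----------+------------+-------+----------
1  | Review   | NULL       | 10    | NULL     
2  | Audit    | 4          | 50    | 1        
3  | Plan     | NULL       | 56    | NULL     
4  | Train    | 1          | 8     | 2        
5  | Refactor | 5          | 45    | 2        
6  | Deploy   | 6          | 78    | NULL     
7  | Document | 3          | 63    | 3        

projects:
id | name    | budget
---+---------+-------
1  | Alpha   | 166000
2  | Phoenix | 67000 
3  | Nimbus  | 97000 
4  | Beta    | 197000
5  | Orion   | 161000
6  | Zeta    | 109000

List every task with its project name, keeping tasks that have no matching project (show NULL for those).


LEFT JOIN keeps every row from tasks (the left table); where project_id has no match in projects, the project columns become NULL. Walk through each task:
  - task 1 (Review): project_id=NULL, no match -> kept with NULL
  - task 2 (Audit): project_id=4 -> matches Beta
  - task 3 (Plan): project_id=NULL, no match -> kept with NULL
  - task 4 (Train): project_id=1 -> matches Alpha
  - task 5 (Refactor): project_id=5 -> matches Orion
  - task 6 (Deploy): project_id=6 -> matches Zeta
  - task 7 (Document): project_id=3 -> matches Nimbus
All 7 rows appear; 2 have NULL project.

SQL:
SELECT a.name, b.name AS project
FROM tasks a
LEFT JOIN projects b ON a.project_id = b.id

Result:
name     | project
---------+--------
Review   | NULL   
Audit    | Beta   
Plan     | NULL   
Train    | Alpha  
Refactor | Orion  
Deploy   | Zeta   
Document | Nimbus 


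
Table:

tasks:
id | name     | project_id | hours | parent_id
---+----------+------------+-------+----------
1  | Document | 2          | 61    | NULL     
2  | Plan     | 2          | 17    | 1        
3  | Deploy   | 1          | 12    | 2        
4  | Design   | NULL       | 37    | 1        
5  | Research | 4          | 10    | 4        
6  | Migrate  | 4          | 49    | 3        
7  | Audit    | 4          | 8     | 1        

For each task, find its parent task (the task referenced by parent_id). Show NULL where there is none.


This is a self-join: tasks is joined to a second copy of itself, matching each row's parent_id to another row's id. Use LEFT JOIN so rows with parent_id=NULL are kept.
  - task 1 (Document): parent_id=NULL -> NULL
  - task 2 (Plan): parent_id=1 -> Document
  - task 3 (Deploy): parent_id=2 -> Plan
  - task 4 (Design): parent_id=1 -> Document
  - task 5 (Research): parent_id=4 -> Design
  - task 6 (Migrate): parent_id=3 -> Deploy
  - task 7 (Audit): parent_id=1 -> Document

SQL:
SELECT a.name AS item, b.name AS parent
FROM tasks a
LEFT JOIN tasks b ON a.parent_id = b.id

Result:
item     | parent  
---------+---------
Document | NULL    
Plan     | Document
Deploy   | Plan    
Design   | Document
Research | Design  
Migrate  | Deploy  
Audit    | Document


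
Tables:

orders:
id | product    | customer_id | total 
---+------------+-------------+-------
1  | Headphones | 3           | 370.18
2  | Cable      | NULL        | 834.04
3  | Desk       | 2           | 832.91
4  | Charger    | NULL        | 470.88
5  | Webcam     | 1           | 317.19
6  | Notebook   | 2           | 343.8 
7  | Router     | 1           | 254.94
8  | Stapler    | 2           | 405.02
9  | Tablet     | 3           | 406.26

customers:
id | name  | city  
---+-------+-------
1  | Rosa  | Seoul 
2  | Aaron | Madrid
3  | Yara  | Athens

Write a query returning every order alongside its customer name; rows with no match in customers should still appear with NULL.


LEFT JOIN keeps every row from orders (the left table); where customer_id has no match in customers, the customer columns become NULL. Walk through each order:
  - order 1 (Headphones): customer_id=3 -> matches Yara
  - order 2 (Cable): customer_id=NULL, no match -> kept with NULL
  - order 3 (Desk): customer_id=2 -> matches Aaron
  - order 4 (Charger): customer_id=NULL, no match -> kept with NULL
  - order 5 (Webcam): customer_id=1 -> matches Rosa
  - order 6 (Notebook): customer_id=2 -> matches Aaron
  - order 7 (Router): customer_id=1 -> matches Rosa
  - order 8 (Stapler): customer_id=2 -> matches Aaron
  - order 9 (Tablet): customer_id=3 -> matches Yara
All 9 rows appear; 2 have NULL customer.

SQL:
SELECT a.product, b.name AS customer
FROM orders a
LEFT JOIN customers b ON a.customer_id = b.id

Result:
product    | customer
-----------+---------
Headphones | Yara    
Cable      | NULL    
Desk       | Aaron   
Charger    | NULL    
Webcam     | Rosa    
Notebook   | Aaron   
Router     | Rosa    
Stapler    | Aaron   
Tablet     | Yara    


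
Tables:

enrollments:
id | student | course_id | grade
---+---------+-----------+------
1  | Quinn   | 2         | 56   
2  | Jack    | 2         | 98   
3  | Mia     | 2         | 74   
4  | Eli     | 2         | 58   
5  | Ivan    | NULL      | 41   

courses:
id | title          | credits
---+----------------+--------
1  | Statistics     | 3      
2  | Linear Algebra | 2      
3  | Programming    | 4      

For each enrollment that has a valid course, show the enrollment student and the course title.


INNER JOIN keeps only enrollments rows whose course_id matches an id in courses. Walk through each enrollment:
  - enrollment 1 (Quinn): course_id=2 -> matches Linear Algebra
  - enrollment 2 (Jack): course_id=2 -> matches Linear Algebra
  - enrollment 3 (Mia): course_id=2 -> matches Linear Algebra
  - enrollment 4 (Eli): course_id=2 -> matches Linear Algebra
  - enrollment 5 (Ivan): course_id=NULL, no match -> dropped
So 1 of 5 rows is dropped.

SQL:
SELECT a.student, b.title AS course
FROM enrollments a
INNER JOIN courses b ON a.course_id = b.id

Result:
student | course        
--------+---------------
Quinn   | Linear Algebra
Jack    | Linear Algebra
Mia     | Linear Algebra
Eli     | Linear Algebra


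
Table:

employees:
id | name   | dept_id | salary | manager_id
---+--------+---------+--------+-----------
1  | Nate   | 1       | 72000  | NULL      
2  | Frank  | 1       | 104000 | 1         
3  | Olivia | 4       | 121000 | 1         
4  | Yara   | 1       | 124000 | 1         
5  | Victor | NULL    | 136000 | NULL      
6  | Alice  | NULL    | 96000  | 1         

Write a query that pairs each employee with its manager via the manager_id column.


This is a self-join: employees is joined to a second copy of itself, matching each row's manager_id to another row's id. Use LEFT JOIN so rows with manager_id=NULL are kept.
  - employee 1 (Nate): manager_id=NULL -> NULL
  - employee 2 (Frank): manager_id=1 -> Nate
  - employee 3 (Olivia): manager_id=1 -> Nate
  - employee 4 (Yara): manager_id=1 -> Nate
  - employee 5 (Victor): manager_id=NULL -> NULL
  - employee 6 (Alice): manager_id=1 -> Nate

SQL:
SELECT a.name AS item, b.name AS manager
FROM employees a
LEFT JOIN employees b ON a.manager_id = b.id

Result:
item   | manager
-------+--------
Nate   | NULL   
Frank  | Nate   
Olivia | Nate   
Yara   | Nate   
Victor | NULL   
Alice  | Nate   


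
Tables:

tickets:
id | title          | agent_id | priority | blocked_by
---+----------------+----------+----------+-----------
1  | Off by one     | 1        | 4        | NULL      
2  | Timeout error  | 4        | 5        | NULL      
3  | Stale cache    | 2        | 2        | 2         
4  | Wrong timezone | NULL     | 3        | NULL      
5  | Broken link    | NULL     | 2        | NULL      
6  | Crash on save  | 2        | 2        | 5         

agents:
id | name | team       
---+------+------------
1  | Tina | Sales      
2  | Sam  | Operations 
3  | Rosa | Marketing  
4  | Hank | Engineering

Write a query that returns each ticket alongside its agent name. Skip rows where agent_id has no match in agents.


INNER JOIN keeps only tickets rows whose agent_id matches an id in agents. Walk through each ticket:
  - ticket 1 (Off by one): agent_id=1 -> matches Tina
  - ticket 2 (Timeout error): agent_id=4 -> matches Hank
  - ticket 3 (Stale cache): agent_id=2 -> matches Sam
  - ticket 4 (Wrong timezone): agent_id=NULL, no match -> dropped
  - ticket 5 (Broken link): agent_id=NULL, no match -> dropped
  - ticket 6 (Crash on save): agent_id=2 -> matches Sam
So 2 of 6 rows are dropped.

SQL:
SELECT a.title, b.name AS agent
FROM tickets a
INNER JOIN agents b ON a.agent_id = b.id

Result:
title         | agent
--------------+------
Off by one    | Tina 
Timeout error | Hank 
Stale cache   | Sam  
Crash on save | Sam  


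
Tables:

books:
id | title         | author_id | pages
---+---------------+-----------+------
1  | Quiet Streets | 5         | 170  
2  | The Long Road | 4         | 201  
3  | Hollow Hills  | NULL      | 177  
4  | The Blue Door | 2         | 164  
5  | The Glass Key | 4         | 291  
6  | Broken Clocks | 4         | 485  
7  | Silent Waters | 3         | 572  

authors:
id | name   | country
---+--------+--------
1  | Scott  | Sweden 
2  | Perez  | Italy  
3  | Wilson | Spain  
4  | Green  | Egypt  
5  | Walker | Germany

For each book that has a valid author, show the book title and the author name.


INNER JOIN keeps only books rows whose author_id matches an id in authors. Walk through each book:
  - book 1 (Quiet Streets): author_id=5 -> matches Walker
  - book 2 (The Long Road): author_id=4 -> matches Green
  - book 3 (Hollow Hills): author_id=NULL, no match -> dropped
  - book 4 (The Blue Door): author_id=2 -> matches Perez
  - book 5 (The Glass Key): author_id=4 -> matches Green
  - book 6 (Broken Clocks): author_id=4 -> matches Green
  - book 7 (Silent Waters): author_id=3 -> matches Wilson
So 1 of 7 rows is dropped.

SQL:
SELECT a.title, b.name AS author
FROM books a
INNER JOIN authors b ON a.author_id = b.id

Result:
title         | author
--------------+-------
Quiet Streets | Walker
The Long Road | Green 
The Blue Door | Perez 
The Glass Key | Green 
Broken Clocks | Green 
Silent Waters | Wilson


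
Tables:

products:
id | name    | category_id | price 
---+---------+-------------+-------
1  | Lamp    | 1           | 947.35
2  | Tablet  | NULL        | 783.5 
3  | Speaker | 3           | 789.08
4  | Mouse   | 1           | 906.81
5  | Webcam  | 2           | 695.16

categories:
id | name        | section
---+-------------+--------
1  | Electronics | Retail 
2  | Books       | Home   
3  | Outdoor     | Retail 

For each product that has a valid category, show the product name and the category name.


INNER JOIN keeps only products rows whose category_id matches an id in categories. Walk through each product:
  - product 1 (Lamp): category_id=1 -> matches Electronics
  - product 2 (Tablet): category_id=NULL, no match -> dropped
  - product 3 (Speaker): category_id=3 -> matches Outdoor
  - product 4 (Mouse): category_id=1 -> matches Electronics
  - product 5 (Webcam): category_id=2 -> matches Books
So 1 of 5 rows is dropped.

SQL:
SELECT a.name, b.name AS category
FROM products a
INNER JOIN categories b ON a.category_id = b.id

Result:
name    | category   
--------+------------
Lamp    | Electronics
Speaker | Outdoor    
Mouse   | Electronics
Webcam  | Books      


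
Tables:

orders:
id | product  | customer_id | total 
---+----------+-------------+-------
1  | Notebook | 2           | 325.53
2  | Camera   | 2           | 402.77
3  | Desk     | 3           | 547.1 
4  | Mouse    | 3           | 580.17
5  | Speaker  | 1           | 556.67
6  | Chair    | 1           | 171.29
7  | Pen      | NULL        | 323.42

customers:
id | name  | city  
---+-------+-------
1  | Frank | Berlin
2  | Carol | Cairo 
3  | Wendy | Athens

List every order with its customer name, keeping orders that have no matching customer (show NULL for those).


LEFT JOIN keeps every row from orders (the left table); where customer_id has no match in customers, the customer columns become NULL. Walk through each order:
  - order 1 (Notebook): customer_id=2 -> matches Carol
  - order 2 (Camera): customer_id=2 -> matches Carol
  - order 3 (Desk): customer_id=3 -> matches Wendy
  - order 4 (Mouse): customer_id=3 -> matches Wendy
  - order 5 (Speaker): customer_id=1 -> matches Frank
  - order 6 (Chair): customer_id=1 -> matches Frank
  - order 7 (Pen): customer_id=NULL, no match -> kept with NULL
All 7 rows appear; 1 has NULL customer.

SQL:
SELECT a.product, b.name AS customer
FROM orders a
LEFT JOIN customers b ON a.customer_id = b.id

Result:
product  | customer
---------+---------
Notebook | Carol   
Camera   | Carol   
Desk     | Wendy   
Mouse    | Wendy   
Speaker  | Frank   
Chair    | Frank   
Pen      | NULL    


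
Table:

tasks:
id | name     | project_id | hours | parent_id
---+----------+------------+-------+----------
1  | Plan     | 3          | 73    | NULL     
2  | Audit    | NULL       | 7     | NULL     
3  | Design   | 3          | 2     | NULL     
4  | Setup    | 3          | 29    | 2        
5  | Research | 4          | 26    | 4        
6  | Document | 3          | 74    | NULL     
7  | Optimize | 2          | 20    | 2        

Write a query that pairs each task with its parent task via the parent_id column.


This is a self-join: tasks is joined to a second copy of itself, matching each row's parent_id to another row's id. Use LEFT JOIN so rows with parent_id=NULL are kept.
  - task 1 (Plan): parent_id=NULL -> NULL
  - task 2 (Audit): parent_id=NULL -> NULL
  - task 3 (Design): parent_id=NULL -> NULL
  - task 4 (Setup): parent_id=2 -> Audit
  - task 5 (Research): parent_id=4 -> Setup
  - task 6 (Document): parent_id=NULL -> NULL
  - task 7 (Optimize): parent_id=2 -> Audit

SQL:
SELECT a.name AS item, b.name AS parent
FROM tasks a
LEFT JOIN tasks b ON a.parent_id = b.id

Result:
item     | parent
---------+-------
Plan     | NULL  
Audit    | NULL  
Design   | NULL  
Setup    | Audit 
Research | Setup 
Document | NULL  
Optimize | Audit 


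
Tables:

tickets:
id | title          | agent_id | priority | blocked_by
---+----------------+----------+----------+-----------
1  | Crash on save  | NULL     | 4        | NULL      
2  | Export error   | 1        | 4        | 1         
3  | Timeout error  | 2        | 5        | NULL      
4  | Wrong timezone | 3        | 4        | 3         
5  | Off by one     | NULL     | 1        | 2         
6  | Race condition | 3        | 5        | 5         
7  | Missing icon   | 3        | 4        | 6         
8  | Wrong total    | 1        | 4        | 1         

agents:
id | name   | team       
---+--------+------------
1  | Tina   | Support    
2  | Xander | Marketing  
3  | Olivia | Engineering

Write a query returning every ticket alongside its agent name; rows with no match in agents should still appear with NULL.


LEFT JOIN keeps every row from tickets (the left table); where agent_id has no match in agents, the agent columns become NULL. Walk through each ticket:
  - ticket 1 (Crash on save): agent_id=NULL, no match -> kept with NULL
  - ticket 2 (Export error): agent_id=1 -> matches Tina
  - ticket 3 (Timeout error): agent_id=2 -> matches Xander
  - ticket 4 (Wrong timezone): agent_id=3 -> matches Olivia
  - ticket 5 (Off by one): agent_id=NULL, no match -> kept with NULL
  - ticket 6 (Race condition): agent_id=3 -> matches Olivia
  - ticket 7 (Missing icon): agent_id=3 -> matches Olivia
  - ticket 8 (Wrong total): agent_id=1 -> matches Tina
All 8 rows appear; 2 have NULL agent.

SQL:
SELECT a.title, b.name AS agent
FROM tickets a
LEFT JOIN agents b ON a.agent_id = b.id

Result:
title          | agent 
---------------+-------
Crash on save  | NULL  
Export error   | Tina  
Timeout error  | Xander
Wrong timezone | Olivia
Off by one     | NULL  
Race condition | Olivia
Missing icon   | Olivia
Wrong total    | Tina  


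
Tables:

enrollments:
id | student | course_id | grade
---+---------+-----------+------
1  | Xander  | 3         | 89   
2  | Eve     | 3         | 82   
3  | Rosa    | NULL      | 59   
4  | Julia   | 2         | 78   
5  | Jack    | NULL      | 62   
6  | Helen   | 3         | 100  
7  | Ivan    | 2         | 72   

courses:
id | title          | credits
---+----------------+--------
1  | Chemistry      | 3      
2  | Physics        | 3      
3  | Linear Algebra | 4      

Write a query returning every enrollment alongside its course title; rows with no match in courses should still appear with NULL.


LEFT JOIN keeps every row from enrollments (the left table); where course_id has no match in courses, the course columns become NULL. Walk through each enrollment:
  - enrollment 1 (Xander): course_id=3 -> matches Linear Algebra
  - enrollment 2 (Eve): course_id=3 -> matches Linear Algebra
  - enrollment 3 (Rosa): course_id=NULL, no match -> kept with NULL
  - enrollment 4 (Julia): course_id=2 -> matches Physics
  - enrollment 5 (Jack): course_id=NULL, no match -> kept with NULL
  - enrollment 6 (Helen): course_id=3 -> matches Linear Algebra
  - enrollment 7 (Ivan): course_id=2 -> matches Physics
All 7 rows appear; 2 have NULL course.

SQL:
SELECT a.student, b.title AS course
FROM enrollments a
LEFT JOIN courses b ON a.course_id = b.id

Result:
student | course        
--------+---------------
Xander  | Linear Algebra
Eve     | Linear Algebra
Rosa    | NULL          
Julia   | Physics       
Jack    | NULL          
Helen   | Linear Algebra
Ivan    | Physics       


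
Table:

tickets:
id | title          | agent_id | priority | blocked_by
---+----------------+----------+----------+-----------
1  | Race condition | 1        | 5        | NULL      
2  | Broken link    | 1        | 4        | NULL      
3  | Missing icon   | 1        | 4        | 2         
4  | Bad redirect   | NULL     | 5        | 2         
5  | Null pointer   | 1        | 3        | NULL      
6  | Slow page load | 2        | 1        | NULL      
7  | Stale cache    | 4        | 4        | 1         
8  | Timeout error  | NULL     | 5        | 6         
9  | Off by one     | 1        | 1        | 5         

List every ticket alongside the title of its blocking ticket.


This is a self-join: tickets is joined to a second copy of itself, matching each row's blocked_by to another row's id. Use LEFT JOIN so rows with blocked_by=NULL are kept.
  - ticket 1 (Race condition): blocked_by=NULL -> NULL
  - ticket 2 (Broken link): blocked_by=NULL -> NULL
  - ticket 3 (Missing icon): blocked_by=2 -> Broken link
  - ticket 4 (Bad redirect): blocked_by=2 -> Broken link
  - ticket 5 (Null pointer): blocked_by=NULL -> NULL
  - ticket 6 (Slow page load): blocked_by=NULL -> NULL
  - ticket 7 (Stale cache): blocked_by=1 -> Race condition
  - ticket 8 (Timeout error): blocked_by=6 -> Slow page load
  - ticket 9 (Off by one): blocked_by=5 -> Null pointer

SQL:
SELECT a.title AS item, b.title AS blocked_by
FROM tickets a
LEFT JOIN tickets b ON a.blocked_by = b.id

Result:
item           | blocked_by    
---------------+---------------
Race condition | NULL          
Broken link    | NULL          
Missing icon   | Broken link   
Bad redirect   | Broken link   
Null pointer   | NULL          
Slow page load | NULL          
Stale cache    | Race condition
Timeout error  | Slow page load
Off by one     | Null pointer  


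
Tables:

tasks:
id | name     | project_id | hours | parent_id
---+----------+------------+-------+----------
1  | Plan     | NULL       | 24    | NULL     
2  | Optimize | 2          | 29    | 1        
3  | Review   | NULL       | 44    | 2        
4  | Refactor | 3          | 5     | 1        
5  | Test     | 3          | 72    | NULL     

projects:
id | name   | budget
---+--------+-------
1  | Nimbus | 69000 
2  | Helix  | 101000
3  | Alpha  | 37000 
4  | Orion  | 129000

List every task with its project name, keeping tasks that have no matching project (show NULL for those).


LEFT JOIN keeps every row from tasks (the left table); where project_id has no match in projects, the project columns become NULL. Walk through each task:
  - task 1 (Plan): project_id=NULL, no match -> kept with NULL
  - task 2 (Optimize): project_id=2 -> matches Helix
  - task 3 (Review): project_id=NULL, no match -> kept with NULL
  - task 4 (Refactor): project_id=3 -> matches Alpha
  - task 5 (Test): project_id=3 -> matches Alpha
All 5 rows appear; 2 have NULL project.

SQL:
SELECT a.name, b.name AS project
FROM tasks a
LEFT JOIN projects b ON a.project_id = b.id

Result:
name     | project
---------+--------
Plan     | NULL   
Optimize | Helix  
Review   | NULL   
Refactor | Alpha  
Test     | Alpha  


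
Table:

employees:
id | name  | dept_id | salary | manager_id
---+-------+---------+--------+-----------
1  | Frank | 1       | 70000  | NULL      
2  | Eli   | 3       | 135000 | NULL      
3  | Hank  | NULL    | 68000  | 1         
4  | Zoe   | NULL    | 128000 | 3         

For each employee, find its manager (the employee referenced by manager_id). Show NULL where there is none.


This is a self-join: employees is joined to a second copy of itself, matching each row's manager_id to another row's id. Use LEFT JOIN so rows with manager_id=NULL are kept.
  - employee 1 (Frank): manager_id=NULL -> NULL
  - employee 2 (Eli): manager_id=NULL -> NULL
  - employee 3 (Hank): manager_id=1 -> Frank
  - employee 4 (Zoe): manager_id=3 -> Hank

SQL:
SELECT a.name AS item, b.name AS manager
FROM employees a
LEFT JOIN employees b ON a.manager_id = b.id

Result:
item  | manager
------+--------
Frank | NULL   
Eli   | NULL   
Hank  | Frank  
Zoe   | Hank   


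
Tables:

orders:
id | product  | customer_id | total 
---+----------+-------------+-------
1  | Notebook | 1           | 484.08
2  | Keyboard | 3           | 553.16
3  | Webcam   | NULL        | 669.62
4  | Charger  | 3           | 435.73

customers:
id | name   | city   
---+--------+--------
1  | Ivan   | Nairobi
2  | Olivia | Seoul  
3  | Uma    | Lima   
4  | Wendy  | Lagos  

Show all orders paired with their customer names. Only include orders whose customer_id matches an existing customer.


INNER JOIN keeps only orders rows whose customer_id matches an id in customers. Walk through each order:
  - order 1 (Notebook): customer_id=1 -> matches Ivan
  - order 2 (Keyboard): customer_id=3 -> matches Uma
  - order 3 (Webcam): customer_id=NULL, no match -> dropped
  - order 4 (Charger): customer_id=3 -> matches Uma
So 1 of 4 rows is dropped.

SQL:
SELECT a.product, b.name AS customer
FROM orders a
INNER JOIN customers b ON a.customer_id = b.id

Result:
product  | customer
---------+---------
Notebook | Ivan    
Keyboard | Uma     
Charger  | Uma     


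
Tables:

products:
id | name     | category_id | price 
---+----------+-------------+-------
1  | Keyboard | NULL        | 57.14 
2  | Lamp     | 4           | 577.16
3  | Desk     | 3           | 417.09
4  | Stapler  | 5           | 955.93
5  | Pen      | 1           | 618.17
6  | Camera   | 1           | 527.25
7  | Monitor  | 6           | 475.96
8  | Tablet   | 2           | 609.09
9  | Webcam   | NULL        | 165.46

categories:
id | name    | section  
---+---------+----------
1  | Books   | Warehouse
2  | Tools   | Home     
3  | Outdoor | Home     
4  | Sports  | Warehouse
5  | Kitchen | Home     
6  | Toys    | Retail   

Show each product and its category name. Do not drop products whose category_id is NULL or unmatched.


LEFT JOIN keeps every row from products (the left table); where category_id has no match in categories, the category columns become NULL. Walk through each product:
  - product 1 (Keyboard): category_id=NULL, no match -> kept with NULL
  - product 2 (Lamp): category_id=4 -> matches Sports
  - product 3 (Desk): category_id=3 -> matches Outdoor
  - product 4 (Stapler): category_id=5 -> matches Kitchen
  - product 5 (Pen): category_id=1 -> matches Books
  - product 6 (Camera): category_id=1 -> matches Books
  - product 7 (Monitor): category_id=6 -> matches Toys
  - product 8 (Tablet): category_id=2 -> matches Tools
  - product 9 (Webcam): category_id=NULL, no match -> kept with NULL
All 9 rows appear; 2 have NULL category.

SQL:
SELECT a.name, b.name AS category
FROM products a
LEFT JOIN categories b ON a.category_id = b.id

Result:
name     | category
---------+---------
Keyboard | NULL    
Lamp     | Sports  
Desk     | Outdoor 
Stapler  | Kitchen 
Pen      | Books   
Camera   | Books   
Monitor  | Toys    
Tablet   | Tools   
Webcam   | NULL    


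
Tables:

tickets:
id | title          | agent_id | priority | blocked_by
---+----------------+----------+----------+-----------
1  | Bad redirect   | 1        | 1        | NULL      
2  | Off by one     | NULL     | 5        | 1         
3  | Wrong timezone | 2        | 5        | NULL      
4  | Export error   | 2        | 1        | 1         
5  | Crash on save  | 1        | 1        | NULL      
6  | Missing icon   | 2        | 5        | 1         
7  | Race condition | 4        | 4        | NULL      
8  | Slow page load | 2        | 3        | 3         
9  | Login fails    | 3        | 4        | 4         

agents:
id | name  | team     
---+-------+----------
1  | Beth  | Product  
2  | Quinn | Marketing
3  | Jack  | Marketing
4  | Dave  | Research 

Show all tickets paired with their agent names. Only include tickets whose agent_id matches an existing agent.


INNER JOIN keeps only tickets rows whose agent_id matches an id in agents. Walk through each ticket:
  - ticket 1 (Bad redirect): agent_id=1 -> matches Beth
  - ticket 2 (Off by one): agent_id=NULL, no match -> dropped
  - ticket 3 (Wrong timezone): agent_id=2 -> matches Quinn
  - ticket 4 (Export error): agent_id=2 -> matches Quinn
  - ticket 5 (Crash on save): agent_id=1 -> matches Beth
  - ticket 6 (Missing icon): agent_id=2 -> matches Quinn
  - ticket 7 (Race condition): agent_id=4 -> matches Dave
  - ticket 8 (Slow page load): agent_id=2 -> matches Quinn
  - ticket 9 (Login fails): agent_id=3 -> matches Jack
So 1 of 9 rows is dropped.

SQL:
SELECT a.title, b.name AS agent
FROM tickets a
INNER JOIN agents b ON a.agent_id = b.id

Result:
title          | agent
---------------+------
Bad redirect   | Beth 
Wrong timezone | Quinn
Export error   | Quinn
Crash on save  | Beth 
Missing icon   | Quinn
Race condition | Dave 
Slow page load | Quinn
Login fails    | Jack 


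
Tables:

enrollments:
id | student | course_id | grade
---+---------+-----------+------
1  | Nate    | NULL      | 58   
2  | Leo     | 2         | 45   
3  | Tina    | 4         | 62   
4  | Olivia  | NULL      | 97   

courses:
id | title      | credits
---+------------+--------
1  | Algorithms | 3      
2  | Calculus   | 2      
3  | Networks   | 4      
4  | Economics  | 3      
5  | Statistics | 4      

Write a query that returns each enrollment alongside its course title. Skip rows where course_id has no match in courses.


INNER JOIN keeps only enrollments rows whose course_id matches an id in courses. Walk through each enrollment:
  - enrollment 1 (Nate): course_id=NULL, no match -> dropped
  - enrollment 2 (Leo): course_id=2 -> matches Calculus
  - enrollment 3 (Tina): course_id=4 -> matches Economics
  - enrollment 4 (Olivia): course_id=NULL, no match -> dropped
So 2 of 4 rows are dropped.

SQL:
SELECT a.student, b.title AS course
FROM enrollments a
INNER JOIN courses b ON a.course_id = b.id

Result:
student | course   
--------+----------
Leo     | Calculus 
Tina    | Economics


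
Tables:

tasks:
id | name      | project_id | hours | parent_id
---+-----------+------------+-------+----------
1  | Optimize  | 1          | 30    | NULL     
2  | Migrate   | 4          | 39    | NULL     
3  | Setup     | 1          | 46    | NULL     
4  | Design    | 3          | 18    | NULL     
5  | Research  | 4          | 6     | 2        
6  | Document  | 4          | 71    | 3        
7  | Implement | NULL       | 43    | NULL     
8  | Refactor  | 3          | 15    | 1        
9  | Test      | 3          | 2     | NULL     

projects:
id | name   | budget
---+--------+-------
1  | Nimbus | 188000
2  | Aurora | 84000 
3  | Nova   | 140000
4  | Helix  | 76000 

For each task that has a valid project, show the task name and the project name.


INNER JOIN keeps only tasks rows whose project_id matches an id in projects. Walk through each task:
  - task 1 (Optimize): project_id=1 -> matches Nimbus
  - task 2 (Migrate): project_id=4 -> matches Helix
  - task 3 (Setup): project_id=1 -> matches Nimbus
  - task 4 (Design): project_id=3 -> matches Nova
  - task 5 (Research): project_id=4 -> matches Helix
  - task 6 (Document): project_id=4 -> matches Helix
  - task 7 (Implement): project_id=NULL, no match -> dropped
  - task 8 (Refactor): project_id=3 -> matches Nova
  - task 9 (Test): project_id=3 -> matches Nova
So 1 of 9 rows is dropped.

SQL:
SELECT a.name, b.name AS project
FROM tasks a
INNER JOIN projects b ON a.project_id = b.id

Result:
name     | project
---------+--------
Optimize | Nimbus 
Migrate  | Helix  
Setup    | Nimbus 
Design   | Nova   
Research | Helix  
Document | Helix  
Refactor | Nova   
Test     | Nova   
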